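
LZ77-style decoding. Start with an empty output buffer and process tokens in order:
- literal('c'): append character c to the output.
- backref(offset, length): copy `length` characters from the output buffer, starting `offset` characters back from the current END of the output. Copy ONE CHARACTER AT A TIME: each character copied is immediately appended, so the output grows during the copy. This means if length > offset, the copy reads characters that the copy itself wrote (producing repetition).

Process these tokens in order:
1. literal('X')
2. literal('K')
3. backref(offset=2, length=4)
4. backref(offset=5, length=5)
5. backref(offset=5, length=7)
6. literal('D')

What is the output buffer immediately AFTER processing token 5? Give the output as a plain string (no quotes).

Answer: XKXKXKKXKXKKXKXKKX

Derivation:
Token 1: literal('X'). Output: "X"
Token 2: literal('K'). Output: "XK"
Token 3: backref(off=2, len=4) (overlapping!). Copied 'XKXK' from pos 0. Output: "XKXKXK"
Token 4: backref(off=5, len=5). Copied 'KXKXK' from pos 1. Output: "XKXKXKKXKXK"
Token 5: backref(off=5, len=7) (overlapping!). Copied 'KXKXKKX' from pos 6. Output: "XKXKXKKXKXKKXKXKKX"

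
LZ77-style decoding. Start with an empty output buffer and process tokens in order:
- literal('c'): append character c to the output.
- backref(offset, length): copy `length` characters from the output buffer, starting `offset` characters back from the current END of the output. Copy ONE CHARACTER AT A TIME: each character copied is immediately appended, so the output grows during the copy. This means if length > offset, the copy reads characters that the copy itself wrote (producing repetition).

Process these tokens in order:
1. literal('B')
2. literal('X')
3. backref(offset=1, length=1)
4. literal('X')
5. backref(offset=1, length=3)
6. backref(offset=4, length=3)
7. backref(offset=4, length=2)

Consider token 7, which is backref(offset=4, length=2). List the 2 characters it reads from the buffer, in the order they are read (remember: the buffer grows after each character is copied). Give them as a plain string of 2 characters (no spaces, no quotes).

Token 1: literal('B'). Output: "B"
Token 2: literal('X'). Output: "BX"
Token 3: backref(off=1, len=1). Copied 'X' from pos 1. Output: "BXX"
Token 4: literal('X'). Output: "BXXX"
Token 5: backref(off=1, len=3) (overlapping!). Copied 'XXX' from pos 3. Output: "BXXXXXX"
Token 6: backref(off=4, len=3). Copied 'XXX' from pos 3. Output: "BXXXXXXXXX"
Token 7: backref(off=4, len=2). Buffer before: "BXXXXXXXXX" (len 10)
  byte 1: read out[6]='X', append. Buffer now: "BXXXXXXXXXX"
  byte 2: read out[7]='X', append. Buffer now: "BXXXXXXXXXXX"

Answer: XX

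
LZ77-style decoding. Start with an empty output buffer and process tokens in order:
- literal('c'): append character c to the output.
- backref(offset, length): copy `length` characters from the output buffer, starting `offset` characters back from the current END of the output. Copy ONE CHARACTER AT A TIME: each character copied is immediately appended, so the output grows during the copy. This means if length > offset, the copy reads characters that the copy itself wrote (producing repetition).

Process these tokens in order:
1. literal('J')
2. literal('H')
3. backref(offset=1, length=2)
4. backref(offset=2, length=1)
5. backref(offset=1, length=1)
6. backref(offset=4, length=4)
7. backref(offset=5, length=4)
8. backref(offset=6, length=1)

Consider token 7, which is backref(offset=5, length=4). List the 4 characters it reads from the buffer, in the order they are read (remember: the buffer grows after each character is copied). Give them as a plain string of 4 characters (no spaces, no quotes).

Token 1: literal('J'). Output: "J"
Token 2: literal('H'). Output: "JH"
Token 3: backref(off=1, len=2) (overlapping!). Copied 'HH' from pos 1. Output: "JHHH"
Token 4: backref(off=2, len=1). Copied 'H' from pos 2. Output: "JHHHH"
Token 5: backref(off=1, len=1). Copied 'H' from pos 4. Output: "JHHHHH"
Token 6: backref(off=4, len=4). Copied 'HHHH' from pos 2. Output: "JHHHHHHHHH"
Token 7: backref(off=5, len=4). Buffer before: "JHHHHHHHHH" (len 10)
  byte 1: read out[5]='H', append. Buffer now: "JHHHHHHHHHH"
  byte 2: read out[6]='H', append. Buffer now: "JHHHHHHHHHHH"
  byte 3: read out[7]='H', append. Buffer now: "JHHHHHHHHHHHH"
  byte 4: read out[8]='H', append. Buffer now: "JHHHHHHHHHHHHH"

Answer: HHHH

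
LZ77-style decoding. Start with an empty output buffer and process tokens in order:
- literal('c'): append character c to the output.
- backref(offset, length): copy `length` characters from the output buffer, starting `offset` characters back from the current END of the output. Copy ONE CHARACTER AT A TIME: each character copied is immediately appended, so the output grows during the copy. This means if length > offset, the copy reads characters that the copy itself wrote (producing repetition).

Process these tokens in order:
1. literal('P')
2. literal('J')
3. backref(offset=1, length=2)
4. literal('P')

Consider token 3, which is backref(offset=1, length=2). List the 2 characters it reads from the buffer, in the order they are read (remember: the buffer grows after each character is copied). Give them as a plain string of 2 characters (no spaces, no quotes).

Token 1: literal('P'). Output: "P"
Token 2: literal('J'). Output: "PJ"
Token 3: backref(off=1, len=2). Buffer before: "PJ" (len 2)
  byte 1: read out[1]='J', append. Buffer now: "PJJ"
  byte 2: read out[2]='J', append. Buffer now: "PJJJ"

Answer: JJ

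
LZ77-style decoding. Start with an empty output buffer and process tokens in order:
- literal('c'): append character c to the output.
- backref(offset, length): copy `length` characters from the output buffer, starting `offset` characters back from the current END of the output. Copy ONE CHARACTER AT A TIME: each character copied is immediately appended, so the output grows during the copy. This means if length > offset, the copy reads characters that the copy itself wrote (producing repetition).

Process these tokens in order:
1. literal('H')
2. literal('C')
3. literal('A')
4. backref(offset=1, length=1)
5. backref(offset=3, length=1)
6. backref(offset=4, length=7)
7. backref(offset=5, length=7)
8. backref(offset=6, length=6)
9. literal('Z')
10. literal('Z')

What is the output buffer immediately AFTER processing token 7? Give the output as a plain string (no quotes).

Answer: HCAACCAACCAAACCAAAC

Derivation:
Token 1: literal('H'). Output: "H"
Token 2: literal('C'). Output: "HC"
Token 3: literal('A'). Output: "HCA"
Token 4: backref(off=1, len=1). Copied 'A' from pos 2. Output: "HCAA"
Token 5: backref(off=3, len=1). Copied 'C' from pos 1. Output: "HCAAC"
Token 6: backref(off=4, len=7) (overlapping!). Copied 'CAACCAA' from pos 1. Output: "HCAACCAACCAA"
Token 7: backref(off=5, len=7) (overlapping!). Copied 'ACCAAAC' from pos 7. Output: "HCAACCAACCAAACCAAAC"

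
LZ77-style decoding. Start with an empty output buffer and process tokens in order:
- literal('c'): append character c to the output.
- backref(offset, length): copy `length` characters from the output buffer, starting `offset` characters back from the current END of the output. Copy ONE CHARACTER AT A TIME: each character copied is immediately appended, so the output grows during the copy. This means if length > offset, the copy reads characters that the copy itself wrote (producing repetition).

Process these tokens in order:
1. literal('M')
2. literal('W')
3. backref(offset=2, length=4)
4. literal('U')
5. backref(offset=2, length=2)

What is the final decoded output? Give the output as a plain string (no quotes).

Answer: MWMWMWUWU

Derivation:
Token 1: literal('M'). Output: "M"
Token 2: literal('W'). Output: "MW"
Token 3: backref(off=2, len=4) (overlapping!). Copied 'MWMW' from pos 0. Output: "MWMWMW"
Token 4: literal('U'). Output: "MWMWMWU"
Token 5: backref(off=2, len=2). Copied 'WU' from pos 5. Output: "MWMWMWUWU"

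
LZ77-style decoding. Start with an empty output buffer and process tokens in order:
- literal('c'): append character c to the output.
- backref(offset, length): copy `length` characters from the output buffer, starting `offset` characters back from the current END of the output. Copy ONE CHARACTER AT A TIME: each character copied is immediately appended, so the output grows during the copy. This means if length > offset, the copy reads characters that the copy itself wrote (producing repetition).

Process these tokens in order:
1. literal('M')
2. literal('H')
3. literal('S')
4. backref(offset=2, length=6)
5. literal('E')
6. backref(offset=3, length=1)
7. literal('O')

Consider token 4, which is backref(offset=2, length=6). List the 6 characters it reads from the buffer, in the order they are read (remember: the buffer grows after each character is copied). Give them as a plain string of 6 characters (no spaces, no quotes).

Answer: HSHSHS

Derivation:
Token 1: literal('M'). Output: "M"
Token 2: literal('H'). Output: "MH"
Token 3: literal('S'). Output: "MHS"
Token 4: backref(off=2, len=6). Buffer before: "MHS" (len 3)
  byte 1: read out[1]='H', append. Buffer now: "MHSH"
  byte 2: read out[2]='S', append. Buffer now: "MHSHS"
  byte 3: read out[3]='H', append. Buffer now: "MHSHSH"
  byte 4: read out[4]='S', append. Buffer now: "MHSHSHS"
  byte 5: read out[5]='H', append. Buffer now: "MHSHSHSH"
  byte 6: read out[6]='S', append. Buffer now: "MHSHSHSHS"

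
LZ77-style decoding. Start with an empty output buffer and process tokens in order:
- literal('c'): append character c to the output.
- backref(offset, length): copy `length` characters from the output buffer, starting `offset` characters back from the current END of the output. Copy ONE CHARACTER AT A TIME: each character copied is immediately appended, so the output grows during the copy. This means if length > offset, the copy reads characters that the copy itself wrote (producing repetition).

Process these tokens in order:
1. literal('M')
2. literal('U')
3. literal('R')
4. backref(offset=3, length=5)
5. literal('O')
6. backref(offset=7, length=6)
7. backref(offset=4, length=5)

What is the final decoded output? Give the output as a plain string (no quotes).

Answer: MURMURMUORMURMUURMUU

Derivation:
Token 1: literal('M'). Output: "M"
Token 2: literal('U'). Output: "MU"
Token 3: literal('R'). Output: "MUR"
Token 4: backref(off=3, len=5) (overlapping!). Copied 'MURMU' from pos 0. Output: "MURMURMU"
Token 5: literal('O'). Output: "MURMURMUO"
Token 6: backref(off=7, len=6). Copied 'RMURMU' from pos 2. Output: "MURMURMUORMURMU"
Token 7: backref(off=4, len=5) (overlapping!). Copied 'URMUU' from pos 11. Output: "MURMURMUORMURMUURMUU"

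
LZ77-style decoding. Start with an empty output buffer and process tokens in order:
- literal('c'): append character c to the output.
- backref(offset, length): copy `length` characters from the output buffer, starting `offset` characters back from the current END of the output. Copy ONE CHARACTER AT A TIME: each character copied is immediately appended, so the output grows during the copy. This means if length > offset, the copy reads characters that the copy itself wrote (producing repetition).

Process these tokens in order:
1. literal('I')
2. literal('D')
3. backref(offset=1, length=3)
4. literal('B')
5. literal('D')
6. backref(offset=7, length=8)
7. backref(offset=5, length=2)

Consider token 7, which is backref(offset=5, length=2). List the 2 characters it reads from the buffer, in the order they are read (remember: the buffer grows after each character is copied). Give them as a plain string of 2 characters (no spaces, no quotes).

Token 1: literal('I'). Output: "I"
Token 2: literal('D'). Output: "ID"
Token 3: backref(off=1, len=3) (overlapping!). Copied 'DDD' from pos 1. Output: "IDDDD"
Token 4: literal('B'). Output: "IDDDDB"
Token 5: literal('D'). Output: "IDDDDBD"
Token 6: backref(off=7, len=8) (overlapping!). Copied 'IDDDDBDI' from pos 0. Output: "IDDDDBDIDDDDBDI"
Token 7: backref(off=5, len=2). Buffer before: "IDDDDBDIDDDDBDI" (len 15)
  byte 1: read out[10]='D', append. Buffer now: "IDDDDBDIDDDDBDID"
  byte 2: read out[11]='D', append. Buffer now: "IDDDDBDIDDDDBDIDD"

Answer: DD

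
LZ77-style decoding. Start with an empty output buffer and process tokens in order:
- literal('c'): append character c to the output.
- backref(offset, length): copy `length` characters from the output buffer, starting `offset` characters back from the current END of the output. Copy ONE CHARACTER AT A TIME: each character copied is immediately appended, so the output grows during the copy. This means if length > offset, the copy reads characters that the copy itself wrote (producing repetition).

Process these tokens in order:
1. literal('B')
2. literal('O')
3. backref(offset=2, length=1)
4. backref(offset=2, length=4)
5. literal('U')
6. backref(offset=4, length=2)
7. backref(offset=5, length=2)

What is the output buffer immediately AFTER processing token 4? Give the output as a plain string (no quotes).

Token 1: literal('B'). Output: "B"
Token 2: literal('O'). Output: "BO"
Token 3: backref(off=2, len=1). Copied 'B' from pos 0. Output: "BOB"
Token 4: backref(off=2, len=4) (overlapping!). Copied 'OBOB' from pos 1. Output: "BOBOBOB"

Answer: BOBOBOB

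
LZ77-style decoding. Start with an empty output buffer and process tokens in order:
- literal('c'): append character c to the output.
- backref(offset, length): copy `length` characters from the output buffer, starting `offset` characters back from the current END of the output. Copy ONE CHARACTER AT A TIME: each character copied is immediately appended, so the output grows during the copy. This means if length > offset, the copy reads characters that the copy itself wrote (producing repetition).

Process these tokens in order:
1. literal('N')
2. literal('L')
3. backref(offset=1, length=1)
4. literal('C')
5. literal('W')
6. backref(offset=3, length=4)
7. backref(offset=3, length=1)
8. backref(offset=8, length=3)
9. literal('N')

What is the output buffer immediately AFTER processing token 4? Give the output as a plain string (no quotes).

Answer: NLLC

Derivation:
Token 1: literal('N'). Output: "N"
Token 2: literal('L'). Output: "NL"
Token 3: backref(off=1, len=1). Copied 'L' from pos 1. Output: "NLL"
Token 4: literal('C'). Output: "NLLC"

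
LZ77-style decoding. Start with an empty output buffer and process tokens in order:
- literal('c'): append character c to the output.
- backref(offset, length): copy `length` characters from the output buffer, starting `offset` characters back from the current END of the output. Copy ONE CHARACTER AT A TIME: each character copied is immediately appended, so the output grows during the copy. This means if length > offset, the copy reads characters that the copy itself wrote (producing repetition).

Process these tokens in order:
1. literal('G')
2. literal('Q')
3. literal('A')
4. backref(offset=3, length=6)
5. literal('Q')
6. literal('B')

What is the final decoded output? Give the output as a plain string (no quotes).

Answer: GQAGQAGQAQB

Derivation:
Token 1: literal('G'). Output: "G"
Token 2: literal('Q'). Output: "GQ"
Token 3: literal('A'). Output: "GQA"
Token 4: backref(off=3, len=6) (overlapping!). Copied 'GQAGQA' from pos 0. Output: "GQAGQAGQA"
Token 5: literal('Q'). Output: "GQAGQAGQAQ"
Token 6: literal('B'). Output: "GQAGQAGQAQB"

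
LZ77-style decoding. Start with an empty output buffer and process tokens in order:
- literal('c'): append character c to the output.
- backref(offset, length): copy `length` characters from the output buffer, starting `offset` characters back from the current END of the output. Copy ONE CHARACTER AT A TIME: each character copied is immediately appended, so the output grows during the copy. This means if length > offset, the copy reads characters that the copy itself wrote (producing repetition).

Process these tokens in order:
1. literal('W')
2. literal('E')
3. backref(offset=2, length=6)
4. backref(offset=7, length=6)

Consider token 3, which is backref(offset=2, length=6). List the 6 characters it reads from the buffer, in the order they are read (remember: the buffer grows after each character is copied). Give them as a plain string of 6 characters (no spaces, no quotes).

Answer: WEWEWE

Derivation:
Token 1: literal('W'). Output: "W"
Token 2: literal('E'). Output: "WE"
Token 3: backref(off=2, len=6). Buffer before: "WE" (len 2)
  byte 1: read out[0]='W', append. Buffer now: "WEW"
  byte 2: read out[1]='E', append. Buffer now: "WEWE"
  byte 3: read out[2]='W', append. Buffer now: "WEWEW"
  byte 4: read out[3]='E', append. Buffer now: "WEWEWE"
  byte 5: read out[4]='W', append. Buffer now: "WEWEWEW"
  byte 6: read out[5]='E', append. Buffer now: "WEWEWEWE"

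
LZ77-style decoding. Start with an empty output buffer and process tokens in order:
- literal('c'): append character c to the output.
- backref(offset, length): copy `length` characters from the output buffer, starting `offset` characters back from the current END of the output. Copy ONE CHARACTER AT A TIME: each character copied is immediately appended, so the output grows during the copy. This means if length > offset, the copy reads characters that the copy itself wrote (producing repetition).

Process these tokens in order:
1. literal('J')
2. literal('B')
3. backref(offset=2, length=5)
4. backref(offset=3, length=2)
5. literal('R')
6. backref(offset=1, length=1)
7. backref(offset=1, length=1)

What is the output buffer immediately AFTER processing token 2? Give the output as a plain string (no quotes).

Token 1: literal('J'). Output: "J"
Token 2: literal('B'). Output: "JB"

Answer: JB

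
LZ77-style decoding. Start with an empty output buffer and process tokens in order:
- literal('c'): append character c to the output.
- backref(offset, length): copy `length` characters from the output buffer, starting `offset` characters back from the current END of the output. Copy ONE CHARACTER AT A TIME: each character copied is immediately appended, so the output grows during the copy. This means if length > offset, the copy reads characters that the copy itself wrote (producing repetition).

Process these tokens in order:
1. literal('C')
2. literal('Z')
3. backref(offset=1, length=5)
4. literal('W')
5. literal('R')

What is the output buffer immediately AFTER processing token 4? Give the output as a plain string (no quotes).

Answer: CZZZZZZW

Derivation:
Token 1: literal('C'). Output: "C"
Token 2: literal('Z'). Output: "CZ"
Token 3: backref(off=1, len=5) (overlapping!). Copied 'ZZZZZ' from pos 1. Output: "CZZZZZZ"
Token 4: literal('W'). Output: "CZZZZZZW"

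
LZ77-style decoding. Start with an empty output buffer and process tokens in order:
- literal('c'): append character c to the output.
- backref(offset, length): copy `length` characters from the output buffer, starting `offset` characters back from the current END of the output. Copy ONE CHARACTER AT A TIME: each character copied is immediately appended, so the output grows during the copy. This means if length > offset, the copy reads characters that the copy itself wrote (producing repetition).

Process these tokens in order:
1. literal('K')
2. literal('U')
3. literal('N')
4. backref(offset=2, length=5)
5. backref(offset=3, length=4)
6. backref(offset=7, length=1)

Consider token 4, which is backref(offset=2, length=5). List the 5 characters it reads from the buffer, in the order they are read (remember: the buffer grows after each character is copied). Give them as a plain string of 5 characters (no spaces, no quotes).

Answer: UNUNU

Derivation:
Token 1: literal('K'). Output: "K"
Token 2: literal('U'). Output: "KU"
Token 3: literal('N'). Output: "KUN"
Token 4: backref(off=2, len=5). Buffer before: "KUN" (len 3)
  byte 1: read out[1]='U', append. Buffer now: "KUNU"
  byte 2: read out[2]='N', append. Buffer now: "KUNUN"
  byte 3: read out[3]='U', append. Buffer now: "KUNUNU"
  byte 4: read out[4]='N', append. Buffer now: "KUNUNUN"
  byte 5: read out[5]='U', append. Buffer now: "KUNUNUNU"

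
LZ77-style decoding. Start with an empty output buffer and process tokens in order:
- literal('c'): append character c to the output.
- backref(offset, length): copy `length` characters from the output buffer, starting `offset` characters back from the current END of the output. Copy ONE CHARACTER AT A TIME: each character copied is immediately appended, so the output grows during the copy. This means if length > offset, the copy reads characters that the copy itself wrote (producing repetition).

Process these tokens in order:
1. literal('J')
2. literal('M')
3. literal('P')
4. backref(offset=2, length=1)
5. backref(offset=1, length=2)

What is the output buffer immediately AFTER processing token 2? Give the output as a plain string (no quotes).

Answer: JM

Derivation:
Token 1: literal('J'). Output: "J"
Token 2: literal('M'). Output: "JM"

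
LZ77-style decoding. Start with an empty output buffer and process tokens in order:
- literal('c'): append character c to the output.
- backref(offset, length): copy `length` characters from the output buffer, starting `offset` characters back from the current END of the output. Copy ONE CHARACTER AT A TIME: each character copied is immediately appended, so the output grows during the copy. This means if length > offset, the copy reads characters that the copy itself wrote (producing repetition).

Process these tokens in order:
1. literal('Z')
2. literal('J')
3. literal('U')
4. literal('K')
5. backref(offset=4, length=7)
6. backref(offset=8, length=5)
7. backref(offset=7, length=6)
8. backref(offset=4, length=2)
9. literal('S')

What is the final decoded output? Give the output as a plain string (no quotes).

Answer: ZJUKZJUKZJUKZJUKJUKZJUKZS

Derivation:
Token 1: literal('Z'). Output: "Z"
Token 2: literal('J'). Output: "ZJ"
Token 3: literal('U'). Output: "ZJU"
Token 4: literal('K'). Output: "ZJUK"
Token 5: backref(off=4, len=7) (overlapping!). Copied 'ZJUKZJU' from pos 0. Output: "ZJUKZJUKZJU"
Token 6: backref(off=8, len=5). Copied 'KZJUK' from pos 3. Output: "ZJUKZJUKZJUKZJUK"
Token 7: backref(off=7, len=6). Copied 'JUKZJU' from pos 9. Output: "ZJUKZJUKZJUKZJUKJUKZJU"
Token 8: backref(off=4, len=2). Copied 'KZ' from pos 18. Output: "ZJUKZJUKZJUKZJUKJUKZJUKZ"
Token 9: literal('S'). Output: "ZJUKZJUKZJUKZJUKJUKZJUKZS"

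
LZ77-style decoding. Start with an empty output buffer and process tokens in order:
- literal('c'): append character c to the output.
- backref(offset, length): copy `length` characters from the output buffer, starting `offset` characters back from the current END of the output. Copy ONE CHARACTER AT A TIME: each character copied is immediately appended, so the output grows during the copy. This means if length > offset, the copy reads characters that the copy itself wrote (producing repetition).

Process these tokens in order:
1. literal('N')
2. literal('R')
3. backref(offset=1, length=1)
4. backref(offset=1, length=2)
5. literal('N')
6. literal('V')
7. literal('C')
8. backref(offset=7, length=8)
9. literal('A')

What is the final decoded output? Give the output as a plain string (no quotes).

Answer: NRRRRNVCRRRRNVCRA

Derivation:
Token 1: literal('N'). Output: "N"
Token 2: literal('R'). Output: "NR"
Token 3: backref(off=1, len=1). Copied 'R' from pos 1. Output: "NRR"
Token 4: backref(off=1, len=2) (overlapping!). Copied 'RR' from pos 2. Output: "NRRRR"
Token 5: literal('N'). Output: "NRRRRN"
Token 6: literal('V'). Output: "NRRRRNV"
Token 7: literal('C'). Output: "NRRRRNVC"
Token 8: backref(off=7, len=8) (overlapping!). Copied 'RRRRNVCR' from pos 1. Output: "NRRRRNVCRRRRNVCR"
Token 9: literal('A'). Output: "NRRRRNVCRRRRNVCRA"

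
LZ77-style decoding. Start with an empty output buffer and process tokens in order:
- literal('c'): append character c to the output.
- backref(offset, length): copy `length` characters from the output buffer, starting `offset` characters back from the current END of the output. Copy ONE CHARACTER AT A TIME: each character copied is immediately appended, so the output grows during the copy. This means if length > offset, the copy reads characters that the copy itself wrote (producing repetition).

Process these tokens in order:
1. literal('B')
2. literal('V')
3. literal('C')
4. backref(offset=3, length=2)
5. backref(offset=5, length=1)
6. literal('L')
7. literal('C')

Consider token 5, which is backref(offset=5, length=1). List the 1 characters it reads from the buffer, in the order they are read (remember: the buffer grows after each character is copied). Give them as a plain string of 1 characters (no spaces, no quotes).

Answer: B

Derivation:
Token 1: literal('B'). Output: "B"
Token 2: literal('V'). Output: "BV"
Token 3: literal('C'). Output: "BVC"
Token 4: backref(off=3, len=2). Copied 'BV' from pos 0. Output: "BVCBV"
Token 5: backref(off=5, len=1). Buffer before: "BVCBV" (len 5)
  byte 1: read out[0]='B', append. Buffer now: "BVCBVB"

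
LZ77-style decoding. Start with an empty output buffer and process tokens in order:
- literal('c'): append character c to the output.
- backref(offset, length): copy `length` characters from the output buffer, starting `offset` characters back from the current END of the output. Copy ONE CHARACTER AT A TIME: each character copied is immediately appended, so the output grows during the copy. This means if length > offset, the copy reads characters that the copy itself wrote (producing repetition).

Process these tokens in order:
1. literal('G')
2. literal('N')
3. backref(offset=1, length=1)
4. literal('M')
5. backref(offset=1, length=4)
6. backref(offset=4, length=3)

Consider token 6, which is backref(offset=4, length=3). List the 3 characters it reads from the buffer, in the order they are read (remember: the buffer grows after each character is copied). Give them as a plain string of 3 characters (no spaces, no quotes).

Token 1: literal('G'). Output: "G"
Token 2: literal('N'). Output: "GN"
Token 3: backref(off=1, len=1). Copied 'N' from pos 1. Output: "GNN"
Token 4: literal('M'). Output: "GNNM"
Token 5: backref(off=1, len=4) (overlapping!). Copied 'MMMM' from pos 3. Output: "GNNMMMMM"
Token 6: backref(off=4, len=3). Buffer before: "GNNMMMMM" (len 8)
  byte 1: read out[4]='M', append. Buffer now: "GNNMMMMMM"
  byte 2: read out[5]='M', append. Buffer now: "GNNMMMMMMM"
  byte 3: read out[6]='M', append. Buffer now: "GNNMMMMMMMM"

Answer: MMM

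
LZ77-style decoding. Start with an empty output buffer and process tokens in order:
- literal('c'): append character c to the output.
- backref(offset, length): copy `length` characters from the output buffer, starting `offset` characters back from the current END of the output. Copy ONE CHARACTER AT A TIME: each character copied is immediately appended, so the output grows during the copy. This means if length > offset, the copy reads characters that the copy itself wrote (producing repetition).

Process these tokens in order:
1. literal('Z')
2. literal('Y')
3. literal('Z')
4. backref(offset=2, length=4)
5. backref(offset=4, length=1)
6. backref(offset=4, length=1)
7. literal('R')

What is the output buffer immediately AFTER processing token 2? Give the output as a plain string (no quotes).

Answer: ZY

Derivation:
Token 1: literal('Z'). Output: "Z"
Token 2: literal('Y'). Output: "ZY"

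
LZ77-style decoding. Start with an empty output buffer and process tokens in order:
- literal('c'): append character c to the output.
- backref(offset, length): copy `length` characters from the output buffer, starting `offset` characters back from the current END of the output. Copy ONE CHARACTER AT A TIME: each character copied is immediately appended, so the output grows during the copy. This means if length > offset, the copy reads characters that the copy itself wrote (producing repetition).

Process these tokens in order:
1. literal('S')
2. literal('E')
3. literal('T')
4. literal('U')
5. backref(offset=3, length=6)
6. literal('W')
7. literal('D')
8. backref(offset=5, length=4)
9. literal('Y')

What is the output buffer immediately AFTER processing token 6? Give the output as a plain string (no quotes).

Token 1: literal('S'). Output: "S"
Token 2: literal('E'). Output: "SE"
Token 3: literal('T'). Output: "SET"
Token 4: literal('U'). Output: "SETU"
Token 5: backref(off=3, len=6) (overlapping!). Copied 'ETUETU' from pos 1. Output: "SETUETUETU"
Token 6: literal('W'). Output: "SETUETUETUW"

Answer: SETUETUETUW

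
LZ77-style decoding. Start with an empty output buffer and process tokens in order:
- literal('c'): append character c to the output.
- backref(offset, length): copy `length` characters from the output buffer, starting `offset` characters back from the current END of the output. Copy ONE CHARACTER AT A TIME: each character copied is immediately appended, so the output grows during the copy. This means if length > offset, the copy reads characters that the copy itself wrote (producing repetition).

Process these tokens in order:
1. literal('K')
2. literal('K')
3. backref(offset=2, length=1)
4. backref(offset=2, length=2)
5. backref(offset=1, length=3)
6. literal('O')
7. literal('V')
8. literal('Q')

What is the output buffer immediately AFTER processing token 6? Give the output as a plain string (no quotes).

Token 1: literal('K'). Output: "K"
Token 2: literal('K'). Output: "KK"
Token 3: backref(off=2, len=1). Copied 'K' from pos 0. Output: "KKK"
Token 4: backref(off=2, len=2). Copied 'KK' from pos 1. Output: "KKKKK"
Token 5: backref(off=1, len=3) (overlapping!). Copied 'KKK' from pos 4. Output: "KKKKKKKK"
Token 6: literal('O'). Output: "KKKKKKKKO"

Answer: KKKKKKKKO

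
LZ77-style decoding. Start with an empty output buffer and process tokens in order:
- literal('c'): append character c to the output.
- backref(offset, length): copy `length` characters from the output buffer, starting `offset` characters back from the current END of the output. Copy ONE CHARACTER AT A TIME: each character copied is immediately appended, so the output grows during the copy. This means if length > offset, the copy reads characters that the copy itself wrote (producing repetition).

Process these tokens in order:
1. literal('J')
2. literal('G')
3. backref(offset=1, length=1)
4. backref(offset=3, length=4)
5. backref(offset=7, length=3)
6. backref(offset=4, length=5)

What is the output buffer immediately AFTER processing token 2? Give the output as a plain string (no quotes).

Token 1: literal('J'). Output: "J"
Token 2: literal('G'). Output: "JG"

Answer: JG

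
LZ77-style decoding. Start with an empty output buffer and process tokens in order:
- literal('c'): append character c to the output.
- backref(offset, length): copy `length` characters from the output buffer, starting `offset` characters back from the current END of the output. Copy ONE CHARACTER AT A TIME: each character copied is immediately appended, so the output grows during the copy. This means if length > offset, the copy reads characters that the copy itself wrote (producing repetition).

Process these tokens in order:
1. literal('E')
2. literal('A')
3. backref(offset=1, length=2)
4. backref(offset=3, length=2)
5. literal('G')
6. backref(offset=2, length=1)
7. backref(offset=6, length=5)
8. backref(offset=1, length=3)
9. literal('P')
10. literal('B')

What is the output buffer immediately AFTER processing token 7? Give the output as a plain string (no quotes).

Answer: EAAAAAGAAAAAG

Derivation:
Token 1: literal('E'). Output: "E"
Token 2: literal('A'). Output: "EA"
Token 3: backref(off=1, len=2) (overlapping!). Copied 'AA' from pos 1. Output: "EAAA"
Token 4: backref(off=3, len=2). Copied 'AA' from pos 1. Output: "EAAAAA"
Token 5: literal('G'). Output: "EAAAAAG"
Token 6: backref(off=2, len=1). Copied 'A' from pos 5. Output: "EAAAAAGA"
Token 7: backref(off=6, len=5). Copied 'AAAAG' from pos 2. Output: "EAAAAAGAAAAAG"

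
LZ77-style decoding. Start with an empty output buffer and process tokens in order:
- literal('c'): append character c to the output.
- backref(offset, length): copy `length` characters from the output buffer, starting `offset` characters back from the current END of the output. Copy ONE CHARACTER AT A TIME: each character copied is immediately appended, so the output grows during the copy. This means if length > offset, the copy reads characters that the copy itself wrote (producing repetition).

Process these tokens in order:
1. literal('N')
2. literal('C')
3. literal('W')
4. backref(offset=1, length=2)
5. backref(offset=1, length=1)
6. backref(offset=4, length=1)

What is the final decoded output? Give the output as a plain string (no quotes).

Token 1: literal('N'). Output: "N"
Token 2: literal('C'). Output: "NC"
Token 3: literal('W'). Output: "NCW"
Token 4: backref(off=1, len=2) (overlapping!). Copied 'WW' from pos 2. Output: "NCWWW"
Token 5: backref(off=1, len=1). Copied 'W' from pos 4. Output: "NCWWWW"
Token 6: backref(off=4, len=1). Copied 'W' from pos 2. Output: "NCWWWWW"

Answer: NCWWWWW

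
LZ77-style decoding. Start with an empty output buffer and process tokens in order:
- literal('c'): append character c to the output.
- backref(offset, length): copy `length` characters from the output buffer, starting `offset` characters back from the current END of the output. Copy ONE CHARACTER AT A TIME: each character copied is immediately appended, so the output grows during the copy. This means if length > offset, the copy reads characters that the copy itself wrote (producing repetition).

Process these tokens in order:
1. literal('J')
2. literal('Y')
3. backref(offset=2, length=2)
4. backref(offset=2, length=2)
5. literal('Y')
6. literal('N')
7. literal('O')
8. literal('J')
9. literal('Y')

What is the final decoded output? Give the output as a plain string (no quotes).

Answer: JYJYJYYNOJY

Derivation:
Token 1: literal('J'). Output: "J"
Token 2: literal('Y'). Output: "JY"
Token 3: backref(off=2, len=2). Copied 'JY' from pos 0. Output: "JYJY"
Token 4: backref(off=2, len=2). Copied 'JY' from pos 2. Output: "JYJYJY"
Token 5: literal('Y'). Output: "JYJYJYY"
Token 6: literal('N'). Output: "JYJYJYYN"
Token 7: literal('O'). Output: "JYJYJYYNO"
Token 8: literal('J'). Output: "JYJYJYYNOJ"
Token 9: literal('Y'). Output: "JYJYJYYNOJY"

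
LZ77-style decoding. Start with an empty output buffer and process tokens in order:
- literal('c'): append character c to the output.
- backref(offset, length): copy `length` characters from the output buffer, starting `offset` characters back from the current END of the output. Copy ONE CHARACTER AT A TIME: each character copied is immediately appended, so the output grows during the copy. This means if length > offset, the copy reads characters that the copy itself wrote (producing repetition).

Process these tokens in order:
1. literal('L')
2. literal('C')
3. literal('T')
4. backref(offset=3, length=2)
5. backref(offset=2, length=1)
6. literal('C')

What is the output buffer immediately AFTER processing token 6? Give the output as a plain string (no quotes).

Token 1: literal('L'). Output: "L"
Token 2: literal('C'). Output: "LC"
Token 3: literal('T'). Output: "LCT"
Token 4: backref(off=3, len=2). Copied 'LC' from pos 0. Output: "LCTLC"
Token 5: backref(off=2, len=1). Copied 'L' from pos 3. Output: "LCTLCL"
Token 6: literal('C'). Output: "LCTLCLC"

Answer: LCTLCLC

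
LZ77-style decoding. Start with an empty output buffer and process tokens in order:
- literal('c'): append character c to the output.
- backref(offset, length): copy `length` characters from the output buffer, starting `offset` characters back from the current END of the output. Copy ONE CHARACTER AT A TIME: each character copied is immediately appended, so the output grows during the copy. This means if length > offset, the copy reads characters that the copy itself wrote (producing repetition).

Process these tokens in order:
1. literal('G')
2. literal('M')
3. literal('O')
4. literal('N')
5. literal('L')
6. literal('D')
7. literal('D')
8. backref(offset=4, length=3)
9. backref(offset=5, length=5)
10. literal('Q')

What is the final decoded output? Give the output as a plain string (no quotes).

Token 1: literal('G'). Output: "G"
Token 2: literal('M'). Output: "GM"
Token 3: literal('O'). Output: "GMO"
Token 4: literal('N'). Output: "GMON"
Token 5: literal('L'). Output: "GMONL"
Token 6: literal('D'). Output: "GMONLD"
Token 7: literal('D'). Output: "GMONLDD"
Token 8: backref(off=4, len=3). Copied 'NLD' from pos 3. Output: "GMONLDDNLD"
Token 9: backref(off=5, len=5). Copied 'DDNLD' from pos 5. Output: "GMONLDDNLDDDNLD"
Token 10: literal('Q'). Output: "GMONLDDNLDDDNLDQ"

Answer: GMONLDDNLDDDNLDQ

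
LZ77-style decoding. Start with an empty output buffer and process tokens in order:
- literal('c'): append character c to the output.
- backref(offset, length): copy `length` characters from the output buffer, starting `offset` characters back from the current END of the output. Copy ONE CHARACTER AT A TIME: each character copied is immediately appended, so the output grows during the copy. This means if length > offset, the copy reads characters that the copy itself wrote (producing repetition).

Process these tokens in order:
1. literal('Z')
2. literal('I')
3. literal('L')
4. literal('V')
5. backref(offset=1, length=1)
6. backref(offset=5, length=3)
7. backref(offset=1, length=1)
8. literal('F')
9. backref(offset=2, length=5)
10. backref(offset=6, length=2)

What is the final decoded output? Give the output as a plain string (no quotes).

Answer: ZILVVZILLFLFLFLFL

Derivation:
Token 1: literal('Z'). Output: "Z"
Token 2: literal('I'). Output: "ZI"
Token 3: literal('L'). Output: "ZIL"
Token 4: literal('V'). Output: "ZILV"
Token 5: backref(off=1, len=1). Copied 'V' from pos 3. Output: "ZILVV"
Token 6: backref(off=5, len=3). Copied 'ZIL' from pos 0. Output: "ZILVVZIL"
Token 7: backref(off=1, len=1). Copied 'L' from pos 7. Output: "ZILVVZILL"
Token 8: literal('F'). Output: "ZILVVZILLF"
Token 9: backref(off=2, len=5) (overlapping!). Copied 'LFLFL' from pos 8. Output: "ZILVVZILLFLFLFL"
Token 10: backref(off=6, len=2). Copied 'FL' from pos 9. Output: "ZILVVZILLFLFLFLFL"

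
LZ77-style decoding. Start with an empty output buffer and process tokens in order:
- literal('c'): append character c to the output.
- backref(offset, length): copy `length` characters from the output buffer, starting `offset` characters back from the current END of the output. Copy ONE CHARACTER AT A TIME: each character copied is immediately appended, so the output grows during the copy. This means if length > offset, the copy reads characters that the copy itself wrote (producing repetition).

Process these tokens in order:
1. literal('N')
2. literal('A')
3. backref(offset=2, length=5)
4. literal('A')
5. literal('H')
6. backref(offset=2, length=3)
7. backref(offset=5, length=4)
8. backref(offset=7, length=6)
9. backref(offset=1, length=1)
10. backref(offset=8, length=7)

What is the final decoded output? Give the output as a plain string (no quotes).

Answer: NANANANAHAHAAHAHAHAAHAAHAHAAHA

Derivation:
Token 1: literal('N'). Output: "N"
Token 2: literal('A'). Output: "NA"
Token 3: backref(off=2, len=5) (overlapping!). Copied 'NANAN' from pos 0. Output: "NANANAN"
Token 4: literal('A'). Output: "NANANANA"
Token 5: literal('H'). Output: "NANANANAH"
Token 6: backref(off=2, len=3) (overlapping!). Copied 'AHA' from pos 7. Output: "NANANANAHAHA"
Token 7: backref(off=5, len=4). Copied 'AHAH' from pos 7. Output: "NANANANAHAHAAHAH"
Token 8: backref(off=7, len=6). Copied 'AHAAHA' from pos 9. Output: "NANANANAHAHAAHAHAHAAHA"
Token 9: backref(off=1, len=1). Copied 'A' from pos 21. Output: "NANANANAHAHAAHAHAHAAHAA"
Token 10: backref(off=8, len=7). Copied 'HAHAAHA' from pos 15. Output: "NANANANAHAHAAHAHAHAAHAAHAHAAHA"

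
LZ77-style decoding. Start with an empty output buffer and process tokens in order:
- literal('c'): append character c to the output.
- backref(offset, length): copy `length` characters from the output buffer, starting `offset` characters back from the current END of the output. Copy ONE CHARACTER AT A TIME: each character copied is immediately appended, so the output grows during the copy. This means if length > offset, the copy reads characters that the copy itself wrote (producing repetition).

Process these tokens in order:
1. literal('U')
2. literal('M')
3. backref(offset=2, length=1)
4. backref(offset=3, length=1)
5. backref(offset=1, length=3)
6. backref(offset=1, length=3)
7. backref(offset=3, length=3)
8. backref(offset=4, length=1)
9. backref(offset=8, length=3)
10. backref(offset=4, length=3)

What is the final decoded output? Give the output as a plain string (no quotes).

Token 1: literal('U'). Output: "U"
Token 2: literal('M'). Output: "UM"
Token 3: backref(off=2, len=1). Copied 'U' from pos 0. Output: "UMU"
Token 4: backref(off=3, len=1). Copied 'U' from pos 0. Output: "UMUU"
Token 5: backref(off=1, len=3) (overlapping!). Copied 'UUU' from pos 3. Output: "UMUUUUU"
Token 6: backref(off=1, len=3) (overlapping!). Copied 'UUU' from pos 6. Output: "UMUUUUUUUU"
Token 7: backref(off=3, len=3). Copied 'UUU' from pos 7. Output: "UMUUUUUUUUUUU"
Token 8: backref(off=4, len=1). Copied 'U' from pos 9. Output: "UMUUUUUUUUUUUU"
Token 9: backref(off=8, len=3). Copied 'UUU' from pos 6. Output: "UMUUUUUUUUUUUUUUU"
Token 10: backref(off=4, len=3). Copied 'UUU' from pos 13. Output: "UMUUUUUUUUUUUUUUUUUU"

Answer: UMUUUUUUUUUUUUUUUUUU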